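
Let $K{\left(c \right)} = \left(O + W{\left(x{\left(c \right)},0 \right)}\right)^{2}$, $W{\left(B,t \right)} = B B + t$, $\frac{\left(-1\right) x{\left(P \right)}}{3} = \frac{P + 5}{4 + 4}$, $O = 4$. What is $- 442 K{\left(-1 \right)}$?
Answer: $- \frac{138125}{8} \approx -17266.0$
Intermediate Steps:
$x{\left(P \right)} = - \frac{15}{8} - \frac{3 P}{8}$ ($x{\left(P \right)} = - 3 \frac{P + 5}{4 + 4} = - 3 \frac{5 + P}{8} = - 3 \left(5 + P\right) \frac{1}{8} = - 3 \left(\frac{5}{8} + \frac{P}{8}\right) = - \frac{15}{8} - \frac{3 P}{8}$)
$W{\left(B,t \right)} = t + B^{2}$ ($W{\left(B,t \right)} = B^{2} + t = t + B^{2}$)
$K{\left(c \right)} = \left(4 + \left(- \frac{15}{8} - \frac{3 c}{8}\right)^{2}\right)^{2}$ ($K{\left(c \right)} = \left(4 + \left(0 + \left(- \frac{15}{8} - \frac{3 c}{8}\right)^{2}\right)\right)^{2} = \left(4 + \left(- \frac{15}{8} - \frac{3 c}{8}\right)^{2}\right)^{2}$)
$- 442 K{\left(-1 \right)} = - 442 \frac{\left(256 + 9 \left(5 - 1\right)^{2}\right)^{2}}{4096} = - 442 \frac{\left(256 + 9 \cdot 4^{2}\right)^{2}}{4096} = - 442 \frac{\left(256 + 9 \cdot 16\right)^{2}}{4096} = - 442 \frac{\left(256 + 144\right)^{2}}{4096} = - 442 \frac{400^{2}}{4096} = - 442 \cdot \frac{1}{4096} \cdot 160000 = \left(-442\right) \frac{625}{16} = - \frac{138125}{8}$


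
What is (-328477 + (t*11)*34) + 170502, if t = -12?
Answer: -162463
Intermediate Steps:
(-328477 + (t*11)*34) + 170502 = (-328477 - 12*11*34) + 170502 = (-328477 - 132*34) + 170502 = (-328477 - 4488) + 170502 = -332965 + 170502 = -162463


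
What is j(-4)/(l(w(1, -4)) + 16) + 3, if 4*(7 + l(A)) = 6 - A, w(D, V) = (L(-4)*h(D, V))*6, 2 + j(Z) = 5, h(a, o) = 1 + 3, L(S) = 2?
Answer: 1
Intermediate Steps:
h(a, o) = 4
j(Z) = 3 (j(Z) = -2 + 5 = 3)
w(D, V) = 48 (w(D, V) = (2*4)*6 = 8*6 = 48)
l(A) = -11/2 - A/4 (l(A) = -7 + (6 - A)/4 = -7 + (3/2 - A/4) = -11/2 - A/4)
j(-4)/(l(w(1, -4)) + 16) + 3 = 3/((-11/2 - ¼*48) + 16) + 3 = 3/((-11/2 - 12) + 16) + 3 = 3/(-35/2 + 16) + 3 = 3/(-3/2) + 3 = -⅔*3 + 3 = -2 + 3 = 1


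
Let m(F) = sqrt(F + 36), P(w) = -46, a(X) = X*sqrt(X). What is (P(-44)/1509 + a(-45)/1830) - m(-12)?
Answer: -46/1509 - 2*sqrt(6) - 9*I*sqrt(5)/122 ≈ -4.9295 - 0.16496*I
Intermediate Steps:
a(X) = X**(3/2)
m(F) = sqrt(36 + F)
(P(-44)/1509 + a(-45)/1830) - m(-12) = (-46/1509 + (-45)**(3/2)/1830) - sqrt(36 - 12) = (-46*1/1509 - 135*I*sqrt(5)*(1/1830)) - sqrt(24) = (-46/1509 - 9*I*sqrt(5)/122) - 2*sqrt(6) = -46/1509 - 2*sqrt(6) - 9*I*sqrt(5)/122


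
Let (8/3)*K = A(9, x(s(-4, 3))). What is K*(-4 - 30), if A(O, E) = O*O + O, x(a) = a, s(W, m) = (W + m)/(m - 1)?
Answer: -2295/2 ≈ -1147.5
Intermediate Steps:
s(W, m) = (W + m)/(-1 + m)
A(O, E) = O + O² (A(O, E) = O² + O = O + O²)
K = 135/4 (K = 3*(9*(1 + 9))/8 = 3*(9*10)/8 = (3/8)*90 = 135/4 ≈ 33.750)
K*(-4 - 30) = 135*(-4 - 30)/4 = (135/4)*(-34) = -2295/2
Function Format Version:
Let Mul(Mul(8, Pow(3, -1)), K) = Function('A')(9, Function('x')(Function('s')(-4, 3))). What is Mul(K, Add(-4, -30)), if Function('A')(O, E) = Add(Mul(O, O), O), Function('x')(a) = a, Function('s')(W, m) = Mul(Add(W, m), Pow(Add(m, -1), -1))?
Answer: Rational(-2295, 2) ≈ -1147.5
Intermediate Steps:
Function('s')(W, m) = Mul(Pow(Add(-1, m), -1), Add(W, m)) (Function('s')(W, m) = Mul(Add(W, m), Pow(Add(-1, m), -1)) = Mul(Pow(Add(-1, m), -1), Add(W, m)))
Function('A')(O, E) = Add(O, Pow(O, 2)) (Function('A')(O, E) = Add(Pow(O, 2), O) = Add(O, Pow(O, 2)))
K = Rational(135, 4) (K = Mul(Rational(3, 8), Mul(9, Add(1, 9))) = Mul(Rational(3, 8), Mul(9, 10)) = Mul(Rational(3, 8), 90) = Rational(135, 4) ≈ 33.750)
Mul(K, Add(-4, -30)) = Mul(Rational(135, 4), Add(-4, -30)) = Mul(Rational(135, 4), -34) = Rational(-2295, 2)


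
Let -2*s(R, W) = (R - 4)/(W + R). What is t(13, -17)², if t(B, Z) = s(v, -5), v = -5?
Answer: 81/400 ≈ 0.20250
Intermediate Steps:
s(R, W) = -(-4 + R)/(2*(R + W)) (s(R, W) = -(R - 4)/(2*(W + R)) = -(-4 + R)/(2*(R + W)))
t(B, Z) = -9/20 (t(B, Z) = (2 - ½*(-5))/(-5 - 5) = (2 + 5/2)/(-10) = -⅒*9/2 = -9/20)
t(13, -17)² = (-9/20)² = 81/400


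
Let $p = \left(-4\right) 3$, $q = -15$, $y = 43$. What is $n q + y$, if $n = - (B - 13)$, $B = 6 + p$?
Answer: $-242$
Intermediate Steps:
$p = -12$
$B = -6$ ($B = 6 - 12 = -6$)
$n = 19$ ($n = - (-6 - 13) = \left(-1\right) \left(-19\right) = 19$)
$n q + y = 19 \left(-15\right) + 43 = -285 + 43 = -242$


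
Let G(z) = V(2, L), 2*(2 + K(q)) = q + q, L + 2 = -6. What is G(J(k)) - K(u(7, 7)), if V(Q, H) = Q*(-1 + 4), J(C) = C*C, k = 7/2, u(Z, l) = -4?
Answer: 12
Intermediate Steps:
L = -8 (L = -2 - 6 = -8)
K(q) = -2 + q (K(q) = -2 + (q + q)/2 = -2 + (2*q)/2 = -2 + q)
k = 7/2 (k = 7*(½) = 7/2 ≈ 3.5000)
J(C) = C²
V(Q, H) = 3*Q (V(Q, H) = Q*3 = 3*Q)
G(z) = 6 (G(z) = 3*2 = 6)
G(J(k)) - K(u(7, 7)) = 6 - (-2 - 4) = 6 - 1*(-6) = 6 + 6 = 12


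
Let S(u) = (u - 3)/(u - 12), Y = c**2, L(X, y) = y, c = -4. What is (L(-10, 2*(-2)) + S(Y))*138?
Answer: -207/2 ≈ -103.50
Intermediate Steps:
Y = 16 (Y = (-4)**2 = 16)
S(u) = (-3 + u)/(-12 + u)
(L(-10, 2*(-2)) + S(Y))*138 = (2*(-2) + (-3 + 16)/(-12 + 16))*138 = (-4 + 13/4)*138 = -3/4*138 = -207/2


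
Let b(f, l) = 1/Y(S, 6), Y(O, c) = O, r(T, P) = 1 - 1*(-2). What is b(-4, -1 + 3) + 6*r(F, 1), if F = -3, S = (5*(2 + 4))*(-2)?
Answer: 1079/60 ≈ 17.983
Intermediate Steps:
S = -60 (S = (5*6)*(-2) = 30*(-2) = -60)
r(T, P) = 3 (r(T, P) = 1 + 2 = 3)
b(f, l) = -1/60 (b(f, l) = 1/(-60) = -1/60)
b(-4, -1 + 3) + 6*r(F, 1) = -1/60 + 6*3 = -1/60 + 18 = 1079/60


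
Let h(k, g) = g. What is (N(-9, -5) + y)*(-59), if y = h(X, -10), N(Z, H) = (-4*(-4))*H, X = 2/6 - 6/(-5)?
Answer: 5310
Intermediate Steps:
X = 23/15 (X = 2*(1/6) - 6*(-1/5) = 1/3 + 6/5 = 23/15 ≈ 1.5333)
N(Z, H) = 16*H
y = -10
(N(-9, -5) + y)*(-59) = (16*(-5) - 10)*(-59) = (-80 - 10)*(-59) = -90*(-59) = 5310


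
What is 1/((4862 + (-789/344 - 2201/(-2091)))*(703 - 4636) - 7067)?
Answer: -239768/4585426848679 ≈ -5.2289e-8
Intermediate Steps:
1/((4862 + (-789/344 - 2201/(-2091)))*(703 - 4636) - 7067) = 1/((4862 + (-789*1/344 - 2201*(-1/2091)))*(-3933) - 7067) = 1/((4862 + (-789/344 + 2201/2091))*(-3933) - 7067) = 1/((4862 - 892655/719304)*(-3933) - 7067) = 1/((3496363393/719304)*(-3933) - 7067) = 1/(-4583732408223/239768 - 7067) = 1/(-4585426848679/239768) = -239768/4585426848679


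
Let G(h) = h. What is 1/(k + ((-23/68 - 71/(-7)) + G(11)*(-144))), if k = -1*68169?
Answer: -476/33197761 ≈ -1.4338e-5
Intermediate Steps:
k = -68169
1/(k + ((-23/68 - 71/(-7)) + G(11)*(-144))) = 1/(-68169 + ((-23/68 - 71/(-7)) + 11*(-144))) = 1/(-68169 + ((-23*1/68 - 71*(-⅐)) - 1584)) = 1/(-68169 + ((-23/68 + 71/7) - 1584)) = 1/(-68169 + (4667/476 - 1584)) = 1/(-68169 - 749317/476) = 1/(-33197761/476) = -476/33197761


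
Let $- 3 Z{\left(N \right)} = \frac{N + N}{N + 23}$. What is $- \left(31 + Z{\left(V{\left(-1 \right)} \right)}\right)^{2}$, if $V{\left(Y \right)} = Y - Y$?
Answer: $-961$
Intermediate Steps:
$V{\left(Y \right)} = 0$
$Z{\left(N \right)} = - \frac{2 N}{3 \left(23 + N\right)}$ ($Z{\left(N \right)} = - \frac{\left(N + N\right) \frac{1}{N + 23}}{3} = - \frac{2 N \frac{1}{23 + N}}{3} = - \frac{2 N}{3 \left(23 + N\right)}$)
$- \left(31 + Z{\left(V{\left(-1 \right)} \right)}\right)^{2} = - \left(31 - \frac{0}{69 + 3 \cdot 0}\right)^{2} = - \left(31 - \frac{0}{69 + 0}\right)^{2} = - \left(31 - \frac{0}{69}\right)^{2} = - \left(31 - 0 \cdot \frac{1}{69}\right)^{2} = - \left(31 + 0\right)^{2} = - 31^{2} = \left(-1\right) 961 = -961$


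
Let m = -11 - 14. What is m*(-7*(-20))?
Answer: -3500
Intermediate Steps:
m = -25
m*(-7*(-20)) = -(-175)*(-20) = -25*140 = -3500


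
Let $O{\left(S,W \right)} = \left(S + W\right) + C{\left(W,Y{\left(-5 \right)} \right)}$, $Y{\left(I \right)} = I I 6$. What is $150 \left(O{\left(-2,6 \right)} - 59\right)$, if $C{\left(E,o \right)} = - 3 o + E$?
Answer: $-74850$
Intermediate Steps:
$Y{\left(I \right)} = 6 I^{2}$ ($Y{\left(I \right)} = I^{2} \cdot 6 = 6 I^{2}$)
$C{\left(E,o \right)} = E - 3 o$
$O{\left(S,W \right)} = -450 + S + 2 W$ ($O{\left(S,W \right)} = \left(S + W\right) + \left(W - 3 \cdot 6 \left(-5\right)^{2}\right) = \left(S + W\right) + \left(W - 3 \cdot 6 \cdot 25\right) = \left(S + W\right) + \left(W - 450\right) = \left(S + W\right) + \left(-450 + W\right) = -450 + S + 2 W$)
$150 \left(O{\left(-2,6 \right)} - 59\right) = 150 \left(\left(-450 - 2 + 2 \cdot 6\right) - 59\right) = 150 \left(\left(-450 - 2 + 12\right) - 59\right) = 150 \left(-440 - 59\right) = 150 \left(-499\right) = -74850$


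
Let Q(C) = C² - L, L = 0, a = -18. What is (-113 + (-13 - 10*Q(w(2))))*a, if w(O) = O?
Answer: 2988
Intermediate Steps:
Q(C) = C² (Q(C) = C² - 1*0 = C² + 0 = C²)
(-113 + (-13 - 10*Q(w(2))))*a = (-113 + (-13 - 10*2²))*(-18) = (-113 + (-13 - 10*4))*(-18) = (-113 + (-13 - 40))*(-18) = (-113 - 53)*(-18) = -166*(-18) = 2988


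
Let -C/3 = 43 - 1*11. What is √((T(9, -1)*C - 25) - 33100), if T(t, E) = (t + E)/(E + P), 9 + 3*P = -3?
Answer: I*√824285/5 ≈ 181.58*I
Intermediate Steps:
P = -4 (P = -3 + (⅓)*(-3) = -3 - 1 = -4)
C = -96 (C = -3*(43 - 1*11) = -3*(43 - 11) = -3*32 = -96)
T(t, E) = (E + t)/(-4 + E) (T(t, E) = (t + E)/(E - 4) = (E + t)/(-4 + E))
√((T(9, -1)*C - 25) - 33100) = √((((-1 + 9)/(-4 - 1))*(-96) - 25) - 33100) = √(((8/(-5))*(-96) - 25) - 33100) = √((-⅕*8*(-96) - 25) - 33100) = √((-8/5*(-96) - 25) - 33100) = √((768/5 - 25) - 33100) = √(643/5 - 33100) = √(-164857/5) = I*√824285/5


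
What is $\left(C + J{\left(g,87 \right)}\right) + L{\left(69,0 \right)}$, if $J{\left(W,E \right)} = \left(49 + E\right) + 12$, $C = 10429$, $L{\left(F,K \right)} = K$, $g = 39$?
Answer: $10577$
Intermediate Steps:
$J{\left(W,E \right)} = 61 + E$
$\left(C + J{\left(g,87 \right)}\right) + L{\left(69,0 \right)} = \left(10429 + \left(61 + 87\right)\right) + 0 = \left(10429 + 148\right) + 0 = 10577 + 0 = 10577$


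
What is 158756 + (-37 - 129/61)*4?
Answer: 9674572/61 ≈ 1.5860e+5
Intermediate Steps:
158756 + (-37 - 129/61)*4 = 158756 - 2386/61*4 = 158756 - 9544/61 = 9674572/61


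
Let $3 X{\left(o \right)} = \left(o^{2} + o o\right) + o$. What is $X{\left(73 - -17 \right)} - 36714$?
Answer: $-31284$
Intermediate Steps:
$X{\left(o \right)} = \frac{o}{3} + \frac{2 o^{2}}{3}$ ($X{\left(o \right)} = \frac{\left(o^{2} + o o\right) + o}{3} = \frac{\left(o^{2} + o^{2}\right) + o}{3} = \frac{2 o^{2} + o}{3} = \frac{o + 2 o^{2}}{3} = \frac{o}{3} + \frac{2 o^{2}}{3}$)
$X{\left(73 - -17 \right)} - 36714 = \frac{\left(73 - -17\right) \left(1 + 2 \left(73 - -17\right)\right)}{3} - 36714 = \frac{\left(73 + 17\right) \left(1 + 2 \left(73 + 17\right)\right)}{3} - 36714 = \frac{1}{3} \cdot 90 \left(1 + 2 \cdot 90\right) - 36714 = \frac{1}{3} \cdot 90 \left(1 + 180\right) - 36714 = \frac{1}{3} \cdot 90 \cdot 181 - 36714 = 5430 - 36714 = -31284$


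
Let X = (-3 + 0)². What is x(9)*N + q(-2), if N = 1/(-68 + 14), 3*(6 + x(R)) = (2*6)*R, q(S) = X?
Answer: 76/9 ≈ 8.4444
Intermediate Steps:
X = 9 (X = (-3)² = 9)
q(S) = 9
x(R) = -6 + 4*R (x(R) = -6 + ((2*6)*R)/3 = -6 + (12*R)/3 = -6 + 4*R)
N = -1/54 (N = 1/(-54) = -1/54 ≈ -0.018519)
x(9)*N + q(-2) = (-6 + 4*9)*(-1/54) + 9 = (-6 + 36)*(-1/54) + 9 = 30*(-1/54) + 9 = -5/9 + 9 = 76/9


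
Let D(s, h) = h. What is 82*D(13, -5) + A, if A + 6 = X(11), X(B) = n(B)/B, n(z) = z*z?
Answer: -405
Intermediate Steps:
n(z) = z²
X(B) = B (X(B) = B²/B = B)
A = 5 (A = -6 + 11 = 5)
82*D(13, -5) + A = 82*(-5) + 5 = -410 + 5 = -405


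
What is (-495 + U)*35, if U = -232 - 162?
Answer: -31115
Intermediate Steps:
U = -394
(-495 + U)*35 = (-495 - 394)*35 = -889*35 = -31115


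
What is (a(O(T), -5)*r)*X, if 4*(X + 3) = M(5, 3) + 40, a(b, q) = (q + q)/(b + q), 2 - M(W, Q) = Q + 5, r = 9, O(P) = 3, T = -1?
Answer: 495/2 ≈ 247.50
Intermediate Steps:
M(W, Q) = -3 - Q (M(W, Q) = 2 - (Q + 5) = 2 - (5 + Q) = 2 + (-5 - Q) = -3 - Q)
a(b, q) = 2*q/(b + q) (a(b, q) = (2*q)/(b + q) = 2*q/(b + q))
X = 11/2 (X = -3 + ((-3 - 1*3) + 40)/4 = -3 + ((-3 - 3) + 40)/4 = -3 + (-6 + 40)/4 = -3 + (¼)*34 = -3 + 17/2 = 11/2 ≈ 5.5000)
(a(O(T), -5)*r)*X = ((2*(-5)/(3 - 5))*9)*(11/2) = ((2*(-5)/(-2))*9)*(11/2) = ((2*(-5)*(-½))*9)*(11/2) = (5*9)*(11/2) = 45*(11/2) = 495/2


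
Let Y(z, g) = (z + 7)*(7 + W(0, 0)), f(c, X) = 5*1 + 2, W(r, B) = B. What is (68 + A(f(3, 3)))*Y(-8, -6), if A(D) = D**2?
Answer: -819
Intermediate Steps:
f(c, X) = 7 (f(c, X) = 5 + 2 = 7)
Y(z, g) = 49 + 7*z (Y(z, g) = (z + 7)*(7 + 0) = (7 + z)*7 = 49 + 7*z)
(68 + A(f(3, 3)))*Y(-8, -6) = (68 + 7**2)*(49 + 7*(-8)) = (68 + 49)*(49 - 56) = 117*(-7) = -819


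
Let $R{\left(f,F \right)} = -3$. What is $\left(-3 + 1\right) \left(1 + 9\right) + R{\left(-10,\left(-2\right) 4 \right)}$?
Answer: $-23$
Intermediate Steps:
$\left(-3 + 1\right) \left(1 + 9\right) + R{\left(-10,\left(-2\right) 4 \right)} = \left(-3 + 1\right) \left(1 + 9\right) - 3 = \left(-2\right) 10 - 3 = -20 - 3 = -23$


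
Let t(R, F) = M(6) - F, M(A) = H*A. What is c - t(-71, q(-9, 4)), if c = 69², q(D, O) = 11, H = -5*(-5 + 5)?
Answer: 4772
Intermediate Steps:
H = 0 (H = -5*0 = 0)
c = 4761
M(A) = 0 (M(A) = 0*A = 0)
t(R, F) = -F (t(R, F) = 0 - F = -F)
c - t(-71, q(-9, 4)) = 4761 - (-1)*11 = 4761 - 1*(-11) = 4761 + 11 = 4772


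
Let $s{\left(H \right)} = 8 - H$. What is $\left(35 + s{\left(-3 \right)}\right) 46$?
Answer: $2116$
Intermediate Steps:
$\left(35 + s{\left(-3 \right)}\right) 46 = \left(35 + \left(8 - -3\right)\right) 46 = \left(35 + \left(8 + 3\right)\right) 46 = \left(35 + 11\right) 46 = 46 \cdot 46 = 2116$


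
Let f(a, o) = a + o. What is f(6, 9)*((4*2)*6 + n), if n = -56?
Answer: -120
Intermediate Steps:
f(6, 9)*((4*2)*6 + n) = (6 + 9)*((4*2)*6 - 56) = 15*(8*6 - 56) = 15*(48 - 56) = 15*(-8) = -120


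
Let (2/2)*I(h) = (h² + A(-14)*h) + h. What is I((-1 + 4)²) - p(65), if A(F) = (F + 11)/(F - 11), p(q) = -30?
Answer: 3027/25 ≈ 121.08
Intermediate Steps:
A(F) = (11 + F)/(-11 + F)
I(h) = h² + 28*h/25 (I(h) = (h² + ((11 - 14)/(-11 - 14))*h) + h = (h² + (-3/(-25))*h) + h = (h² + (-1/25*(-3))*h) + h = (h² + 3*h/25) + h = h² + 28*h/25)
I((-1 + 4)²) - p(65) = (-1 + 4)²*(28 + 25*(-1 + 4)²)/25 - 1*(-30) = (1/25)*3²*(28 + 25*3²) + 30 = (1/25)*9*(28 + 25*9) + 30 = (1/25)*9*(28 + 225) + 30 = (1/25)*9*253 + 30 = 2277/25 + 30 = 3027/25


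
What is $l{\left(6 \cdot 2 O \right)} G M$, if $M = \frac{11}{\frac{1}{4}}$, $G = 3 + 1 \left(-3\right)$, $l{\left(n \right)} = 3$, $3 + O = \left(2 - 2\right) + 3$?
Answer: $0$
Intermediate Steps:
$O = 0$ ($O = -3 + \left(\left(2 - 2\right) + 3\right) = -3 + \left(0 + 3\right) = -3 + 3 = 0$)
$G = 0$ ($G = 3 - 3 = 0$)
$M = 44$ ($M = 11 \frac{1}{\frac{1}{4}} = 11 \cdot 4 = 44$)
$l{\left(6 \cdot 2 O \right)} G M = 3 \cdot 0 \cdot 44 = 0 \cdot 44 = 0$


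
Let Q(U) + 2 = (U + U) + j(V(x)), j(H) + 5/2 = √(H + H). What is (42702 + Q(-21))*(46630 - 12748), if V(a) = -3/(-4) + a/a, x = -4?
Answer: 1445253651 + 16941*√14 ≈ 1.4453e+9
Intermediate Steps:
V(a) = 7/4 (V(a) = -3*(-¼) + 1 = ¾ + 1 = 7/4)
j(H) = -5/2 + √2*√H (j(H) = -5/2 + √(H + H) = -5/2 + √(2*H) = -5/2 + √2*√H)
Q(U) = -9/2 + √14/2 + 2*U (Q(U) = -2 + ((U + U) + (-5/2 + √2*√(7/4))) = -2 + (2*U + (-5/2 + √2*(√7/2))) = -2 + (2*U + (-5/2 + √14/2)) = -2 + (-5/2 + √14/2 + 2*U) = -9/2 + √14/2 + 2*U)
(42702 + Q(-21))*(46630 - 12748) = (42702 + (-9/2 + √14/2 + 2*(-21)))*(46630 - 12748) = (42702 + (-9/2 + √14/2 - 42))*33882 = (42702 + (-93/2 + √14/2))*33882 = (85311/2 + √14/2)*33882 = 1445253651 + 16941*√14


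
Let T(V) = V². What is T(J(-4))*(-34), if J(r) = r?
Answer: -544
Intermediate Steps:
T(J(-4))*(-34) = (-4)²*(-34) = 16*(-34) = -544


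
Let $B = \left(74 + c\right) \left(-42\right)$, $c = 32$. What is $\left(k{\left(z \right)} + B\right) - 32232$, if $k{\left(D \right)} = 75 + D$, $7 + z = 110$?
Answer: $-36506$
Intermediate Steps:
$z = 103$ ($z = -7 + 110 = 103$)
$B = -4452$ ($B = \left(74 + 32\right) \left(-42\right) = 106 \left(-42\right) = -4452$)
$\left(k{\left(z \right)} + B\right) - 32232 = \left(\left(75 + 103\right) - 4452\right) - 32232 = \left(178 - 4452\right) - 32232 = -4274 - 32232 = -36506$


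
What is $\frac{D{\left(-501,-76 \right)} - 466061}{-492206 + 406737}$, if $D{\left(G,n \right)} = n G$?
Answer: $\frac{427985}{85469} \approx 5.0075$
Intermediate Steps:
$D{\left(G,n \right)} = G n$
$\frac{D{\left(-501,-76 \right)} - 466061}{-492206 + 406737} = \frac{\left(-501\right) \left(-76\right) - 466061}{-492206 + 406737} = \frac{38076 - 466061}{-85469} = \left(-427985\right) \left(- \frac{1}{85469}\right) = \frac{427985}{85469}$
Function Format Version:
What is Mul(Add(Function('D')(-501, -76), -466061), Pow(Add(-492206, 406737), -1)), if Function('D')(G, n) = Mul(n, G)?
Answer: Rational(427985, 85469) ≈ 5.0075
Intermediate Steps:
Function('D')(G, n) = Mul(G, n)
Mul(Add(Function('D')(-501, -76), -466061), Pow(Add(-492206, 406737), -1)) = Mul(Add(Mul(-501, -76), -466061), Pow(Add(-492206, 406737), -1)) = Mul(Add(38076, -466061), Pow(-85469, -1)) = Mul(-427985, Rational(-1, 85469)) = Rational(427985, 85469)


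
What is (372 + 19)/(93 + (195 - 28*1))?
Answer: 391/260 ≈ 1.5038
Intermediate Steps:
(372 + 19)/(93 + (195 - 28*1)) = 391/(93 + (195 - 28)) = 391/(93 + 167) = 391/260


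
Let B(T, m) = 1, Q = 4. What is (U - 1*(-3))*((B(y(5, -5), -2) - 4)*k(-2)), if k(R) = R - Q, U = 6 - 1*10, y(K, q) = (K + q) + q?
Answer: -18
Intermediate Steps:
y(K, q) = K + 2*q
U = -4 (U = 6 - 10 = -4)
k(R) = -4 + R (k(R) = R - 1*4 = R - 4 = -4 + R)
(U - 1*(-3))*((B(y(5, -5), -2) - 4)*k(-2)) = (-4 - 1*(-3))*((1 - 4)*(-4 - 2)) = (-4 + 3)*(-3*(-6)) = -1*18 = -18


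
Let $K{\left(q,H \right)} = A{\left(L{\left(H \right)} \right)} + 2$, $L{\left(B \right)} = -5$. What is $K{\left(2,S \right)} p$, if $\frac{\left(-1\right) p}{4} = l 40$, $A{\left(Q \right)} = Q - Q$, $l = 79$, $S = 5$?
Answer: $-25280$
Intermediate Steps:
$A{\left(Q \right)} = 0$
$p = -12640$ ($p = - 4 \cdot 79 \cdot 40 = \left(-4\right) 3160 = -12640$)
$K{\left(q,H \right)} = 2$ ($K{\left(q,H \right)} = 0 + 2 = 2$)
$K{\left(2,S \right)} p = 2 \left(-12640\right) = -25280$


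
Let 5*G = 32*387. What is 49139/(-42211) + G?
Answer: 522495329/211055 ≈ 2475.6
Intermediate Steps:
G = 12384/5 (G = (32*387)/5 = (⅕)*12384 = 12384/5 ≈ 2476.8)
49139/(-42211) + G = 49139/(-42211) + 12384/5 = 49139*(-1/42211) + 12384/5 = -49139/42211 + 12384/5 = 522495329/211055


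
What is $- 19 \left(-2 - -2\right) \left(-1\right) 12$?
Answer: $0$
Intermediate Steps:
$- 19 \left(-2 - -2\right) \left(-1\right) 12 = - 19 \left(-2 + 2\right) \left(-1\right) 12 = - 19 \cdot 0 \left(-1\right) 12 = \left(-19\right) 0 \cdot 12 = 0 \cdot 12 = 0$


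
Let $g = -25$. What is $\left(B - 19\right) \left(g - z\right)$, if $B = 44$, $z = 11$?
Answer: $-900$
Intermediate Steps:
$\left(B - 19\right) \left(g - z\right) = \left(44 - 19\right) \left(-25 - 11\right) = 25 \left(-25 - 11\right) = 25 \left(-36\right) = -900$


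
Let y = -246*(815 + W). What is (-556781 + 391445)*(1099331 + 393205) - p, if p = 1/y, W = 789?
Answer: -97371466886168063/394584 ≈ -2.4677e+11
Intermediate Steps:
y = -394584 (y = -246*(815 + 789) = -246*1604 = -394584)
p = -1/394584 (p = 1/(-394584) = -1/394584 ≈ -2.5343e-6)
(-556781 + 391445)*(1099331 + 393205) - p = (-556781 + 391445)*(1099331 + 393205) - 1*(-1/394584) = -165336*1492536 + 1/394584 = -246769932096 + 1/394584 = -97371466886168063/394584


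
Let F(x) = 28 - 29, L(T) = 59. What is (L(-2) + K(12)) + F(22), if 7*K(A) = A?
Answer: 418/7 ≈ 59.714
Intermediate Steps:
F(x) = -1
K(A) = A/7
(L(-2) + K(12)) + F(22) = (59 + (⅐)*12) - 1 = (59 + 12/7) - 1 = 425/7 - 1 = 418/7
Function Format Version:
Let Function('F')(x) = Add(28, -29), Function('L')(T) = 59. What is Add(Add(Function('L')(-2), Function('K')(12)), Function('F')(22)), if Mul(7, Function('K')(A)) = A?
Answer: Rational(418, 7) ≈ 59.714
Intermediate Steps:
Function('F')(x) = -1
Function('K')(A) = Mul(Rational(1, 7), A)
Add(Add(Function('L')(-2), Function('K')(12)), Function('F')(22)) = Add(Add(59, Mul(Rational(1, 7), 12)), -1) = Add(Add(59, Rational(12, 7)), -1) = Add(Rational(425, 7), -1) = Rational(418, 7)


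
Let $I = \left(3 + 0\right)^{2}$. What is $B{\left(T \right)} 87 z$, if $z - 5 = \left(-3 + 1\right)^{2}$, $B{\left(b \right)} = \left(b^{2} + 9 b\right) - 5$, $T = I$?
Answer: $122931$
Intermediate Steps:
$I = 9$ ($I = 3^{2} = 9$)
$T = 9$
$B{\left(b \right)} = -5 + b^{2} + 9 b$
$z = 9$ ($z = 5 + \left(-3 + 1\right)^{2} = 5 + \left(-2\right)^{2} = 5 + 4 = 9$)
$B{\left(T \right)} 87 z = \left(-5 + 9^{2} + 9 \cdot 9\right) 87 \cdot 9 = \left(-5 + 81 + 81\right) 87 \cdot 9 = 157 \cdot 87 \cdot 9 = 13659 \cdot 9 = 122931$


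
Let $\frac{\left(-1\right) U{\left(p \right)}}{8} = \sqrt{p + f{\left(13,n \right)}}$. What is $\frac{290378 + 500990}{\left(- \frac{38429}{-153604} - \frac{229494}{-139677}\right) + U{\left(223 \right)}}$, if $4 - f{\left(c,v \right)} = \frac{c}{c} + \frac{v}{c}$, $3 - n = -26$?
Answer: $- \frac{996171950769346954657898272}{9519789082219604747484379} - \frac{323802956984861064763188224 \sqrt{37817}}{9519789082219604747484379} \approx -6719.1$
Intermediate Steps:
$n = 29$ ($n = 3 - -26 = 3 + 26 = 29$)
$f{\left(c,v \right)} = 3 - \frac{v}{c}$ ($f{\left(c,v \right)} = 4 - \left(\frac{c}{c} + \frac{v}{c}\right) = 4 - \left(1 + \frac{v}{c}\right) = 3 - \frac{v}{c}$)
$U{\left(p \right)} = - 8 \sqrt{\frac{10}{13} + p}$ ($U{\left(p \right)} = - 8 \sqrt{p + \left(3 - \frac{29}{13}\right)} = - 8 \sqrt{p + \frac{10}{13}} = - 8 \sqrt{\frac{10}{13} + p}$)
$\frac{290378 + 500990}{\left(- \frac{38429}{-153604} - \frac{229494}{-139677}\right) + U{\left(223 \right)}} = \frac{290378 + 500990}{\left(- \frac{38429}{-153604} - \frac{229494}{-139677}\right) - \frac{8 \sqrt{130 + 169 \cdot 223}}{13}} = \frac{791368}{\left(\left(-38429\right) \left(- \frac{1}{153604}\right) - - \frac{76498}{46559}\right) - \frac{8 \sqrt{130 + 37687}}{13}} = \frac{791368}{\left(\frac{38429}{153604} + \frac{76498}{46559}\right) - \frac{8 \sqrt{37817}}{13}} = \frac{791368}{\frac{13539614603}{7151648636} - \frac{8 \sqrt{37817}}{13}}$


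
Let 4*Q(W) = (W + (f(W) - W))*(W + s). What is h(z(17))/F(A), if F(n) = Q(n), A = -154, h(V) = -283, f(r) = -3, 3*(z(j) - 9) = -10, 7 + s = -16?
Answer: -1132/531 ≈ -2.1318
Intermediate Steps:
s = -23 (s = -7 - 16 = -23)
z(j) = 17/3 (z(j) = 9 + (⅓)*(-10) = 9 - 10/3 = 17/3)
Q(W) = 69/4 - 3*W/4 (Q(W) = ((W + (-3 - W))*(W - 23))/4 = (-3*(-23 + W))/4 = (69 - 3*W)/4 = 69/4 - 3*W/4)
F(n) = 69/4 - 3*n/4
h(z(17))/F(A) = -283/(69/4 - ¾*(-154)) = -283/(69/4 + 231/2) = -283/531/4 = -283*4/531 = -1132/531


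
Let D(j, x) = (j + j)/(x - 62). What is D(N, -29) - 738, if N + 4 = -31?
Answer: -9584/13 ≈ -737.23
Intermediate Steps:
N = -35 (N = -4 - 31 = -35)
D(j, x) = 2*j/(-62 + x) (D(j, x) = (2*j)/(-62 + x) = 2*j/(-62 + x))
D(N, -29) - 738 = 2*(-35)/(-62 - 29) - 738 = 2*(-35)/(-91) - 738 = 2*(-35)*(-1/91) - 738 = 10/13 - 738 = -9584/13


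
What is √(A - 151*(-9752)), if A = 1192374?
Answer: √2664926 ≈ 1632.5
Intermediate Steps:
√(A - 151*(-9752)) = √(1192374 - 151*(-9752)) = √(1192374 + 1472552) = √2664926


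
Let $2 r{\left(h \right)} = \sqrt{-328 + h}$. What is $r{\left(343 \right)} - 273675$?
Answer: $-273675 + \frac{\sqrt{15}}{2} \approx -2.7367 \cdot 10^{5}$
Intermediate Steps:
$r{\left(h \right)} = \frac{\sqrt{-328 + h}}{2}$
$r{\left(343 \right)} - 273675 = \frac{\sqrt{-328 + 343}}{2} - 273675 = \frac{\sqrt{15}}{2} - 273675 = -273675 + \frac{\sqrt{15}}{2}$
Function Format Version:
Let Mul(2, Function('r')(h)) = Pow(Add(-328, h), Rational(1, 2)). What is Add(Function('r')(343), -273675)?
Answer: Add(-273675, Mul(Rational(1, 2), Pow(15, Rational(1, 2)))) ≈ -2.7367e+5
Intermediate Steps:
Function('r')(h) = Mul(Rational(1, 2), Pow(Add(-328, h), Rational(1, 2)))
Add(Function('r')(343), -273675) = Add(Mul(Rational(1, 2), Pow(Add(-328, 343), Rational(1, 2))), -273675) = Add(Mul(Rational(1, 2), Pow(15, Rational(1, 2))), -273675) = Add(-273675, Mul(Rational(1, 2), Pow(15, Rational(1, 2))))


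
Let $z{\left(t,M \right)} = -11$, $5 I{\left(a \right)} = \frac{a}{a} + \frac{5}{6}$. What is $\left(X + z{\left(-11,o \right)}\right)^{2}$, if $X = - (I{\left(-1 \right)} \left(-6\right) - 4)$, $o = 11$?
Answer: $\frac{576}{25} \approx 23.04$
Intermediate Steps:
$I{\left(a \right)} = \frac{11}{30}$ ($I{\left(a \right)} = \frac{\frac{a}{a} + \frac{5}{6}}{5} = \frac{1 + 5 \cdot \frac{1}{6}}{5} = \frac{1 + \frac{5}{6}}{5} = \frac{1}{5} \cdot \frac{11}{6} = \frac{11}{30}$)
$X = \frac{31}{5}$ ($X = - (\frac{11}{30} \left(-6\right) - 4) = - (- \frac{11}{5} - 4) = \left(-1\right) \left(- \frac{31}{5}\right) = \frac{31}{5} \approx 6.2$)
$\left(X + z{\left(-11,o \right)}\right)^{2} = \left(\frac{31}{5} - 11\right)^{2} = \left(- \frac{24}{5}\right)^{2} = \frac{576}{25}$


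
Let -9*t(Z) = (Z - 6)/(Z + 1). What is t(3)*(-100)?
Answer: -25/3 ≈ -8.3333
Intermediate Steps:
t(Z) = -(-6 + Z)/(9*(1 + Z)) (t(Z) = -(Z - 6)/(9*(Z + 1)) = -(-6 + Z)/(9*(1 + Z)))
t(3)*(-100) = ((6 - 1*3)/(9*(1 + 3)))*(-100) = ((⅑)*(6 - 3)/4)*(-100) = ((⅑)*(¼)*3)*(-100) = (1/12)*(-100) = -25/3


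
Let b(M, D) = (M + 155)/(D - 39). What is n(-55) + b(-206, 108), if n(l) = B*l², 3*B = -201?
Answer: -4661542/23 ≈ -2.0268e+5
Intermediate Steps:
B = -67 (B = (⅓)*(-201) = -67)
n(l) = -67*l²
b(M, D) = (155 + M)/(-39 + D)
n(-55) + b(-206, 108) = -67*(-55)² + (155 - 206)/(-39 + 108) = -67*3025 - 51/69 = -202675 + (1/69)*(-51) = -202675 - 17/23 = -4661542/23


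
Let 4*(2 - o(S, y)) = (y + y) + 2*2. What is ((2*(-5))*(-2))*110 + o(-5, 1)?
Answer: 4401/2 ≈ 2200.5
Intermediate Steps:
o(S, y) = 1 - y/2 (o(S, y) = 2 - ((y + y) + 2*2)/4 = 2 - (2*y + 4)/4 = 2 - (4 + 2*y)/4 = 2 + (-1 - y/2) = 1 - y/2)
((2*(-5))*(-2))*110 + o(-5, 1) = ((2*(-5))*(-2))*110 + (1 - ½*1) = -10*(-2)*110 + (1 - ½) = 20*110 + ½ = 2200 + ½ = 4401/2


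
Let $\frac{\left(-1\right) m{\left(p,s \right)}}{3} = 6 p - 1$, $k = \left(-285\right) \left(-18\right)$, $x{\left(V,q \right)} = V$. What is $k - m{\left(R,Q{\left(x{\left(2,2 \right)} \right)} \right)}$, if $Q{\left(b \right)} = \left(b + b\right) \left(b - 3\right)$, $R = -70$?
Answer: $3867$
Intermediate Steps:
$k = 5130$
$Q{\left(b \right)} = 2 b \left(-3 + b\right)$
$m{\left(p,s \right)} = 3 - 18 p$ ($m{\left(p,s \right)} = - 3 \left(6 p - 1\right) = - 3 \left(-1 + 6 p\right) = 3 - 18 p$)
$k - m{\left(R,Q{\left(x{\left(2,2 \right)} \right)} \right)} = 5130 - \left(3 - -1260\right) = 5130 - \left(3 + 1260\right) = 5130 - 1263 = 3867$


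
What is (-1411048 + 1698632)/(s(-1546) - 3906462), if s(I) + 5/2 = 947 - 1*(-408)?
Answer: -13376/181633 ≈ -0.073643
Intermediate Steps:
s(I) = 2705/2 (s(I) = -5/2 + (947 - 1*(-408)) = -5/2 + (947 + 408) = -5/2 + 1355 = 2705/2)
(-1411048 + 1698632)/(s(-1546) - 3906462) = (-1411048 + 1698632)/(2705/2 - 3906462) = 287584/(-7810219/2) = 287584*(-2/7810219) = -13376/181633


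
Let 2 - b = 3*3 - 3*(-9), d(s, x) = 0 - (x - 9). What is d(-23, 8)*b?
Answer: -34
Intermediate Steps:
d(s, x) = 9 - x (d(s, x) = 0 - (-9 + x) = 0 + (9 - x) = 9 - x)
b = -34 (b = 2 - (3*3 - 3*(-9)) = 2 - (9 + 27) = 2 - 1*36 = 2 - 36 = -34)
d(-23, 8)*b = (9 - 1*8)*(-34) = (9 - 8)*(-34) = 1*(-34) = -34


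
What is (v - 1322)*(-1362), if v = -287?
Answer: 2191458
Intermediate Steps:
(v - 1322)*(-1362) = (-287 - 1322)*(-1362) = -1609*(-1362) = 2191458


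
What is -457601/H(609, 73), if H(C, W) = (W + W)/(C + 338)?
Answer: -433348147/146 ≈ -2.9681e+6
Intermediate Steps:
H(C, W) = 2*W/(338 + C) (H(C, W) = (2*W)/(338 + C) = 2*W/(338 + C))
-457601/H(609, 73) = -457601/(2*73/(338 + 609)) = -457601/(2*73/947) = -457601/(2*73*(1/947)) = -457601/146/947 = -457601*947/146 = -433348147/146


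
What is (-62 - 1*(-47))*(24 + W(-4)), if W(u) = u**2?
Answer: -600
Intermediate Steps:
(-62 - 1*(-47))*(24 + W(-4)) = (-62 - 1*(-47))*(24 + (-4)**2) = (-62 + 47)*(24 + 16) = -15*40 = -600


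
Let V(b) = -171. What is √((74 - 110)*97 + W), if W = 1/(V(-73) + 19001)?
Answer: I*√1238154579970/18830 ≈ 59.093*I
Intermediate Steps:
W = 1/18830 (W = 1/(-171 + 19001) = 1/18830 ≈ 5.3107e-5)
√((74 - 110)*97 + W) = √((74 - 110)*97 + 1/18830) = √(-36*97 + 1/18830) = √(-3492 + 1/18830) = √(-65754359/18830) = I*√1238154579970/18830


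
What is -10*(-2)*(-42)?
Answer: -840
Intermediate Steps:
-10*(-2)*(-42) = 20*(-42) = -840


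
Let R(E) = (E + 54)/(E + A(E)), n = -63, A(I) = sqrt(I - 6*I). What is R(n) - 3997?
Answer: -231817/58 + 3*sqrt(35)/406 ≈ -3996.8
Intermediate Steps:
A(I) = sqrt(5)*sqrt(-I) (A(I) = sqrt(-5*I) = sqrt(5)*sqrt(-I))
R(E) = (54 + E)/(E + sqrt(5)*sqrt(-E)) (R(E) = (E + 54)/(E + sqrt(5)*sqrt(-E)) = (54 + E)/(E + sqrt(5)*sqrt(-E)))
R(n) - 3997 = (54 - 63)/(-63 + sqrt(5)*sqrt(-1*(-63))) - 3997 = -9/(-63 + sqrt(5)*sqrt(63)) - 3997 = -9/(-63 + sqrt(5)*(3*sqrt(7))) - 3997 = -9/(-63 + 3*sqrt(35)) - 3997 = -3997 - 9/(-63 + 3*sqrt(35))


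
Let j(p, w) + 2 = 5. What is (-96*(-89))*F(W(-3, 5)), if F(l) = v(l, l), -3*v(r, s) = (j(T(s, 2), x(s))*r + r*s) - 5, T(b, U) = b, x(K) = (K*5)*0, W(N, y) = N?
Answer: 14240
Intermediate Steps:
x(K) = 0 (x(K) = (5*K)*0 = 0)
j(p, w) = 3 (j(p, w) = -2 + 5 = 3)
v(r, s) = 5/3 - r - r*s/3 (v(r, s) = -((3*r + r*s) - 5)/3 = -(-5 + 3*r + r*s)/3 = 5/3 - r - r*s/3)
F(l) = 5/3 - l - l²/3 (F(l) = 5/3 - l - l*l/3 = 5/3 - l - l²/3)
(-96*(-89))*F(W(-3, 5)) = (-96*(-89))*(5/3 - 1*(-3) - ⅓*(-3)²) = 8544*(5/3 + 3 - ⅓*9) = 8544*(5/3 + 3 - 3) = 8544*(5/3) = 14240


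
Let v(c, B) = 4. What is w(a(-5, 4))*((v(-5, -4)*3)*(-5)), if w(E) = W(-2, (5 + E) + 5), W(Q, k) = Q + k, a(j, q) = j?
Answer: -180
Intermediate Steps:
w(E) = 8 + E (w(E) = -2 + ((5 + E) + 5) = -2 + (10 + E) = 8 + E)
w(a(-5, 4))*((v(-5, -4)*3)*(-5)) = (8 - 5)*((4*3)*(-5)) = 3*(12*(-5)) = 3*(-60) = -180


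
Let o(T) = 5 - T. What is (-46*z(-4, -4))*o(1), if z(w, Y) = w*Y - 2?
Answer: -2576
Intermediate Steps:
z(w, Y) = -2 + Y*w (z(w, Y) = Y*w - 2 = -2 + Y*w)
(-46*z(-4, -4))*o(1) = (-46*(-2 - 4*(-4)))*(5 - 1*1) = (-46*(-2 + 16))*(5 - 1) = -46*14*4 = -644*4 = -2576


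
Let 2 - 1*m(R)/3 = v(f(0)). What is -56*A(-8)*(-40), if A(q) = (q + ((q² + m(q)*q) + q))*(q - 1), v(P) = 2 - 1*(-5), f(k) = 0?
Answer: -3386880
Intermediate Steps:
v(P) = 7 (v(P) = 2 + 5 = 7)
m(R) = -15 (m(R) = 6 - 3*7 = 6 - 21 = -15)
A(q) = (-1 + q)*(q² - 13*q) (A(q) = (q + ((q² - 15*q) + q))*(q - 1) = (q + (q² - 14*q))*(-1 + q) = (q² - 13*q)*(-1 + q) = (-1 + q)*(q² - 13*q))
-56*A(-8)*(-40) = -(-448)*(13 + (-8)² - 14*(-8))*(-40) = -(-448)*(13 + 64 + 112)*(-40) = -(-448)*189*(-40) = -56*(-1512)*(-40) = 84672*(-40) = -3386880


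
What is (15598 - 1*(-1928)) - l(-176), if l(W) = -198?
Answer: 17724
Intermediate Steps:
(15598 - 1*(-1928)) - l(-176) = (15598 - 1*(-1928)) - 1*(-198) = (15598 + 1928) + 198 = 17526 + 198 = 17724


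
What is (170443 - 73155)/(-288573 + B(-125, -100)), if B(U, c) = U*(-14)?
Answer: -97288/286823 ≈ -0.33919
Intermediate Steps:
B(U, c) = -14*U
(170443 - 73155)/(-288573 + B(-125, -100)) = (170443 - 73155)/(-288573 - 14*(-125)) = 97288/(-288573 + 1750) = 97288/(-286823) = 97288*(-1/286823) = -97288/286823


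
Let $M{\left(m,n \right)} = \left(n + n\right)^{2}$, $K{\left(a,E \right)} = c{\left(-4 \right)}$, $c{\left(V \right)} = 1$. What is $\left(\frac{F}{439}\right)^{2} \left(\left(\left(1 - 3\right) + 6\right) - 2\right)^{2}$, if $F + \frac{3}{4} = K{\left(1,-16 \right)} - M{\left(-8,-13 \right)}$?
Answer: $\frac{7306209}{770884} \approx 9.4777$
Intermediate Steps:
$K{\left(a,E \right)} = 1$
$M{\left(m,n \right)} = 4 n^{2}$ ($M{\left(m,n \right)} = \left(2 n\right)^{2} = 4 n^{2}$)
$F = - \frac{2703}{4}$ ($F = - \frac{3}{4} + \left(1 - 4 \left(-13\right)^{2}\right) = - \frac{3}{4} + \left(1 - 4 \cdot 169\right) = - \frac{3}{4} + \left(1 - 676\right) = - \frac{3}{4} - 675 = - \frac{2703}{4} \approx -675.75$)
$\left(\frac{F}{439}\right)^{2} \left(\left(\left(1 - 3\right) + 6\right) - 2\right)^{2} = \left(- \frac{2703}{4 \cdot 439}\right)^{2} \left(\left(\left(1 - 3\right) + 6\right) - 2\right)^{2} = \left(\left(- \frac{2703}{4}\right) \frac{1}{439}\right)^{2} \left(\left(-2 + 6\right) - 2\right)^{2} = \left(- \frac{2703}{1756}\right)^{2} \left(4 - 2\right)^{2} = \frac{7306209 \cdot 2^{2}}{3083536} = \frac{7306209}{3083536} \cdot 4 = \frac{7306209}{770884}$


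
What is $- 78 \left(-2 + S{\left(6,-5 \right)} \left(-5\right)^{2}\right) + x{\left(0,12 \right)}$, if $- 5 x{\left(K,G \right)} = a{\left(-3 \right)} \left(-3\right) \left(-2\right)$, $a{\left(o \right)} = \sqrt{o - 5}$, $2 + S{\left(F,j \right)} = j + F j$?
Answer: $72306 - \frac{12 i \sqrt{2}}{5} \approx 72306.0 - 3.3941 i$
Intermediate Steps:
$S{\left(F,j \right)} = -2 + j + F j$ ($S{\left(F,j \right)} = -2 + \left(j + F j\right) = -2 + j + F j$)
$a{\left(o \right)} = \sqrt{-5 + o}$
$x{\left(K,G \right)} = - \frac{12 i \sqrt{2}}{5}$ ($x{\left(K,G \right)} = - \frac{\sqrt{-5 - 3} \left(-3\right) \left(-2\right)}{5} = - \frac{\sqrt{-8} \left(-3\right) \left(-2\right)}{5} = - \frac{2 i \sqrt{2} \left(-3\right) \left(-2\right)}{5} = - \frac{- 6 i \sqrt{2} \left(-2\right)}{5} = - \frac{12 i \sqrt{2}}{5}$)
$- 78 \left(-2 + S{\left(6,-5 \right)} \left(-5\right)^{2}\right) + x{\left(0,12 \right)} = - 78 \left(-2 + \left(-2 - 5 + 6 \left(-5\right)\right) \left(-5\right)^{2}\right) - \frac{12 i \sqrt{2}}{5} = - 78 \left(-2 + \left(-2 - 5 - 30\right) 25\right) - \frac{12 i \sqrt{2}}{5} = - 78 \left(-2 - 925\right) - \frac{12 i \sqrt{2}}{5} = \left(-78\right) \left(-927\right) - \frac{12 i \sqrt{2}}{5} = 72306 - \frac{12 i \sqrt{2}}{5}$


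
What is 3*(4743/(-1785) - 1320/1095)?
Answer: -29607/2555 ≈ -11.588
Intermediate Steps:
3*(4743/(-1785) - 1320/1095) = 3*(4743*(-1/1785) - 1320*1/1095) = 3*(-93/35 - 88/73) = 3*(-9869/2555) = -29607/2555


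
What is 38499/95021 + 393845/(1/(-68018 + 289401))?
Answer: 8284936827703834/95021 ≈ 8.7191e+10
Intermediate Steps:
38499/95021 + 393845/(1/(-68018 + 289401)) = 38499*(1/95021) + 393845/(1/221383) = 38499/95021 + 393845/(1/221383) = 38499/95021 + 393845*221383 = 38499/95021 + 87190587635 = 8284936827703834/95021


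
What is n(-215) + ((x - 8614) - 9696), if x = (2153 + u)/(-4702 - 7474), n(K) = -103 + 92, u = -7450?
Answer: -223071199/12176 ≈ -18321.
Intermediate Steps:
n(K) = -11
x = 5297/12176 (x = (2153 - 7450)/(-4702 - 7474) = -5297/(-12176) = -5297*(-1/12176) = 5297/12176 ≈ 0.43504)
n(-215) + ((x - 8614) - 9696) = -11 + ((5297/12176 - 8614) - 9696) = -11 + (-104878767/12176 - 9696) = -11 - 222937263/12176 = -223071199/12176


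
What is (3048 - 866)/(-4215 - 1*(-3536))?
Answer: -2182/679 ≈ -3.2136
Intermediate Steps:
(3048 - 866)/(-4215 - 1*(-3536)) = 2182/(-4215 + 3536) = 2182/(-679) = 2182*(-1/679) = -2182/679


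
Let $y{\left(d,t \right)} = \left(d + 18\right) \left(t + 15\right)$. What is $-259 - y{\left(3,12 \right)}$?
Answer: $-826$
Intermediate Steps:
$y{\left(d,t \right)} = \left(15 + t\right) \left(18 + d\right)$ ($y{\left(d,t \right)} = \left(18 + d\right) \left(15 + t\right) = \left(15 + t\right) \left(18 + d\right)$)
$-259 - y{\left(3,12 \right)} = -259 - \left(270 + 15 \cdot 3 + 18 \cdot 12 + 3 \cdot 12\right) = -259 - \left(270 + 45 + 216 + 36\right) = -259 - 567 = -826$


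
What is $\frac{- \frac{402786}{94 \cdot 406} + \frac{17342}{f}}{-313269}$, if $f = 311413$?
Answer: $\frac{515582465}{15384829240074} \approx 3.3512 \cdot 10^{-5}$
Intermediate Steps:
$\frac{- \frac{402786}{94 \cdot 406} + \frac{17342}{f}}{-313269} = \frac{- \frac{402786}{94 \cdot 406} + \frac{17342}{311413}}{-313269} = \left(- \frac{402786}{38164} + 17342 \cdot \frac{1}{311413}\right) \left(- \frac{1}{313269}\right) = \left(\left(-402786\right) \frac{1}{38164} + \frac{17342}{311413}\right) \left(- \frac{1}{313269}\right) = \left(- \frac{201393}{19082} + \frac{17342}{311413}\right) \left(- \frac{1}{313269}\right) = \left(- \frac{62385478265}{5942382866}\right) \left(- \frac{1}{313269}\right) = \frac{515582465}{15384829240074}$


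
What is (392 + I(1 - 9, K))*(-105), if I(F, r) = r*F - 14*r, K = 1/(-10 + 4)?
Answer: -41545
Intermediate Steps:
K = -⅙ (K = 1/(-6) = -⅙ ≈ -0.16667)
I(F, r) = -14*r + F*r (I(F, r) = F*r - 14*r = -14*r + F*r)
(392 + I(1 - 9, K))*(-105) = (392 - (-14 + (1 - 9))/6)*(-105) = (392 - (-14 - 8)/6)*(-105) = (392 - ⅙*(-22))*(-105) = (392 + 11/3)*(-105) = (1187/3)*(-105) = -41545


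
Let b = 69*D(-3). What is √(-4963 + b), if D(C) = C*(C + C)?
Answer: 61*I ≈ 61.0*I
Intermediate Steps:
D(C) = 2*C² (D(C) = C*(2*C) = 2*C²)
b = 1242 (b = 69*(2*(-3)²) = 69*(2*9) = 69*18 = 1242)
√(-4963 + b) = √(-4963 + 1242) = √(-3721) = 61*I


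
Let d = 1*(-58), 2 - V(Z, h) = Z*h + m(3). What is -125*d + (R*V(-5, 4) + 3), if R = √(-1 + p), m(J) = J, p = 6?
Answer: 7253 + 19*√5 ≈ 7295.5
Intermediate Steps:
R = √5 (R = √(-1 + 6) = √5 ≈ 2.2361)
V(Z, h) = -1 - Z*h (V(Z, h) = 2 - (Z*h + 3) = 2 - (3 + Z*h) = 2 + (-3 - Z*h) = -1 - Z*h)
d = -58
-125*d + (R*V(-5, 4) + 3) = -125*(-58) + (√5*(-1 - 1*(-5)*4) + 3) = 7250 + (√5*(-1 + 20) + 3) = 7250 + (√5*19 + 3) = 7250 + (19*√5 + 3) = 7250 + (3 + 19*√5) = 7253 + 19*√5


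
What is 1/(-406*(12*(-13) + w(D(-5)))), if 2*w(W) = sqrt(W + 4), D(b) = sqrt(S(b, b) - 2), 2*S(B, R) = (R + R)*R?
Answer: 1/(63336 - 203*sqrt(4 + sqrt(23))) ≈ 1.5940e-5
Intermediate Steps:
S(B, R) = R**2 (S(B, R) = ((R + R)*R)/2 = ((2*R)*R)/2 = (2*R**2)/2 = R**2)
D(b) = sqrt(-2 + b**2) (D(b) = sqrt(b**2 - 2) = sqrt(-2 + b**2))
w(W) = sqrt(4 + W)/2 (w(W) = sqrt(W + 4)/2 = sqrt(4 + W)/2)
1/(-406*(12*(-13) + w(D(-5)))) = 1/(-406*(12*(-13) + sqrt(4 + sqrt(-2 + (-5)**2))/2)) = 1/(-406*(-156 + sqrt(4 + sqrt(-2 + 25))/2)) = 1/(-406*(-156 + sqrt(4 + sqrt(23))/2)) = 1/(63336 - 203*sqrt(4 + sqrt(23)))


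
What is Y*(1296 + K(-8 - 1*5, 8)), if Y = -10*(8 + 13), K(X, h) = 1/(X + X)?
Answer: -3537975/13 ≈ -2.7215e+5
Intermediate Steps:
K(X, h) = 1/(2*X)
Y = -210 (Y = -10*21 = -210)
Y*(1296 + K(-8 - 1*5, 8)) = -210*(1296 + 1/(2*(-8 - 1*5))) = -210*(1296 + 1/(2*(-8 - 5))) = -210*(1296 + (½)/(-13)) = -210*(1296 + (½)*(-1/13)) = -210*(1296 - 1/26) = -210*33695/26 = -3537975/13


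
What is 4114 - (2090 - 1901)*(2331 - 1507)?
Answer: -151622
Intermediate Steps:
4114 - (2090 - 1901)*(2331 - 1507) = 4114 - 189*824 = 4114 - 1*155736 = 4114 - 155736 = -151622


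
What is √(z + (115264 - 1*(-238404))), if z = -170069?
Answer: √183599 ≈ 428.48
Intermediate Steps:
√(z + (115264 - 1*(-238404))) = √(-170069 + (115264 - 1*(-238404))) = √(-170069 + (115264 + 238404)) = √(-170069 + 353668) = √183599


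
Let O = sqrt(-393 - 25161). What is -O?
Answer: -I*sqrt(25554) ≈ -159.86*I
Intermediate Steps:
O = I*sqrt(25554) (O = sqrt(-25554) = I*sqrt(25554) ≈ 159.86*I)
-O = -I*sqrt(25554)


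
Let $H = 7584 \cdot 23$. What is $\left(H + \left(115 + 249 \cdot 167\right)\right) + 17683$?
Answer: $233813$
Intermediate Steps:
$H = 174432$
$\left(H + \left(115 + 249 \cdot 167\right)\right) + 17683 = \left(174432 + \left(115 + 249 \cdot 167\right)\right) + 17683 = \left(174432 + \left(115 + 41583\right)\right) + 17683 = \left(174432 + 41698\right) + 17683 = 216130 + 17683 = 233813$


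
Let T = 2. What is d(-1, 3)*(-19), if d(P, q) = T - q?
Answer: 19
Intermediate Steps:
d(P, q) = 2 - q
d(-1, 3)*(-19) = (2 - 1*3)*(-19) = (2 - 3)*(-19) = -1*(-19) = 19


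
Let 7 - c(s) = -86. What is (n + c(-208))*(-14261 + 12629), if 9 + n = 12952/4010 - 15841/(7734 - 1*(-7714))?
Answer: -544686569412/3871655 ≈ -1.4069e+5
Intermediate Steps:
c(s) = 93 (c(s) = 7 - 1*(-86) = 7 + 86 = 93)
n = -210479117/30973240 (n = -9 + (12952/4010 - 15841/(7734 - 1*(-7714))) = -9 + (12952*(1/4010) - 15841/(7734 + 7714)) = -9 + (6476/2005 - 15841/15448) = -9 + 68280043/30973240 = -210479117/30973240 ≈ -6.7955)
(n + c(-208))*(-14261 + 12629) = (-210479117/30973240 + 93)*(-14261 + 12629) = (2670032203/30973240)*(-1632) = -544686569412/3871655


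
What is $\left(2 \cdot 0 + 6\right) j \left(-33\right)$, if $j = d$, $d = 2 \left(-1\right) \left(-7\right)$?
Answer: $-2772$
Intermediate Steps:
$d = 14$ ($d = \left(-2\right) \left(-7\right) = 14$)
$j = 14$
$\left(2 \cdot 0 + 6\right) j \left(-33\right) = \left(2 \cdot 0 + 6\right) 14 \left(-33\right) = \left(0 + 6\right) 14 \left(-33\right) = 6 \cdot 14 \left(-33\right) = 84 \left(-33\right) = -2772$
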